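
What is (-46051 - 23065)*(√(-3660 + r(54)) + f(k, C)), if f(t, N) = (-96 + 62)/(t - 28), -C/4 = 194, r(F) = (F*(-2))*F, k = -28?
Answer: -293743/7 - 138232*I*√2373 ≈ -41963.0 - 6.7338e+6*I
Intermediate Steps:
r(F) = -2*F² (r(F) = (-2*F)*F = -2*F²)
C = -776 (C = -4*194 = -776)
f(t, N) = -34/(-28 + t)
(-46051 - 23065)*(√(-3660 + r(54)) + f(k, C)) = (-46051 - 23065)*(√(-3660 - 2*54²) - 34/(-28 - 28)) = -69116*(√(-3660 - 2*2916) - 34/(-56)) = -69116*(√(-3660 - 5832) - 34*(-1/56)) = -69116*(√(-9492) + 17/28) = -69116*(2*I*√2373 + 17/28) = -69116*(17/28 + 2*I*√2373) = -293743/7 - 138232*I*√2373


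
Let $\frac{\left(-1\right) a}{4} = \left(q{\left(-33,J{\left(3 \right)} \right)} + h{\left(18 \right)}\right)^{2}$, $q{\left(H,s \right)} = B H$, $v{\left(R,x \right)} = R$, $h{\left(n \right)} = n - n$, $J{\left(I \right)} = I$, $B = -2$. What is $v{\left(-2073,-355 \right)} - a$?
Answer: $15351$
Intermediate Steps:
$h{\left(n \right)} = 0$
$q{\left(H,s \right)} = - 2 H$
$a = -17424$ ($a = - 4 \left(\left(-2\right) \left(-33\right) + 0\right)^{2} = - 4 \left(66 + 0\right)^{2} = - 4 \cdot 66^{2} = \left(-4\right) 4356 = -17424$)
$v{\left(-2073,-355 \right)} - a = -2073 - -17424 = -2073 + 17424 = 15351$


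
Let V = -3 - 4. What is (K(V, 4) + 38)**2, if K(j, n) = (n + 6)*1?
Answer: 2304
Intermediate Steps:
V = -7
K(j, n) = 6 + n (K(j, n) = (6 + n)*1 = 6 + n)
(K(V, 4) + 38)**2 = ((6 + 4) + 38)**2 = (10 + 38)**2 = 48**2 = 2304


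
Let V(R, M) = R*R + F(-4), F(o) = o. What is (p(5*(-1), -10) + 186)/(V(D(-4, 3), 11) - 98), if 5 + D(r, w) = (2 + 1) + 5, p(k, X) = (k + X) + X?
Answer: -161/93 ≈ -1.7312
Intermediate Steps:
p(k, X) = k + 2*X (p(k, X) = (X + k) + X = k + 2*X)
D(r, w) = 3 (D(r, w) = -5 + ((2 + 1) + 5) = -5 + (3 + 5) = -5 + 8 = 3)
V(R, M) = -4 + R² (V(R, M) = R*R - 4 = R² - 4 = -4 + R²)
(p(5*(-1), -10) + 186)/(V(D(-4, 3), 11) - 98) = ((5*(-1) + 2*(-10)) + 186)/((-4 + 3²) - 98) = ((-5 - 20) + 186)/((-4 + 9) - 98) = (-25 + 186)/(5 - 98) = 161/(-93) = 161*(-1/93) = -161/93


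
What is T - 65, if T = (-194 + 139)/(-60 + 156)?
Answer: -6295/96 ≈ -65.573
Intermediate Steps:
T = -55/96 ≈ -0.57292
T - 65 = -55/96 - 65 = -6295/96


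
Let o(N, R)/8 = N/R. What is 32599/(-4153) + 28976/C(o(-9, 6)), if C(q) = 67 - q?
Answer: 117762007/328087 ≈ 358.94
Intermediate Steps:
o(N, R) = 8*N/R (o(N, R) = 8*(N/R) = 8*N/R)
32599/(-4153) + 28976/C(o(-9, 6)) = 32599/(-4153) + 28976/(67 - 8*(-9)/6) = 32599*(-1/4153) + 28976/(67 - 8*(-9)/6) = -32599/4153 + 28976/(67 - 1*(-12)) = -32599/4153 + 28976/(67 + 12) = -32599/4153 + 28976/79 = 117762007/328087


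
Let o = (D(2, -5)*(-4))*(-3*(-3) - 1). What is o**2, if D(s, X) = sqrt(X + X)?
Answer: -10240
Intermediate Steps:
D(s, X) = sqrt(2)*sqrt(X) (D(s, X) = sqrt(2*X) = sqrt(2)*sqrt(X))
o = -32*I*sqrt(10) (o = ((sqrt(2)*sqrt(-5))*(-4))*(-3*(-3) - 1) = ((sqrt(2)*(I*sqrt(5)))*(-4))*(9 - 1) = ((I*sqrt(10))*(-4))*8 = -4*I*sqrt(10)*8 = -32*I*sqrt(10) ≈ -101.19*I)
o**2 = (-32*I*sqrt(10))**2 = -10240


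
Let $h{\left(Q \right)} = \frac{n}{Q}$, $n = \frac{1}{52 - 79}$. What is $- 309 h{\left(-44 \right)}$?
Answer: $- \frac{103}{396} \approx -0.2601$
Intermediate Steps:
$n = - \frac{1}{27}$ ($n = \frac{1}{-27} = - \frac{1}{27} \approx -0.037037$)
$h{\left(Q \right)} = - \frac{1}{27 Q}$
$- 309 h{\left(-44 \right)} = - 309 \left(- \frac{1}{27 \left(-44\right)}\right) = - 309 \left(\left(- \frac{1}{27}\right) \left(- \frac{1}{44}\right)\right) = \left(-309\right) \frac{1}{1188} = - \frac{103}{396}$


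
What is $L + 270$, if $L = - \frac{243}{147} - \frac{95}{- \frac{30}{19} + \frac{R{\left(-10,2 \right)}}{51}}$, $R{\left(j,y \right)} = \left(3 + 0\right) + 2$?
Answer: $\frac{667986}{2009} \approx 332.5$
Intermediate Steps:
$R{\left(j,y \right)} = 5$ ($R{\left(j,y \right)} = 3 + 2 = 5$)
$L = \frac{125556}{2009}$ ($L = - \frac{243}{147} - \frac{95}{- \frac{30}{19} + \frac{5}{51}} = \left(-243\right) \frac{1}{147} - \frac{95}{\left(-30\right) \frac{1}{19} + 5 \cdot \frac{1}{51}} = - \frac{81}{49} - \frac{95}{- \frac{30}{19} + \frac{5}{51}} = - \frac{81}{49} - \frac{95}{- \frac{1435}{969}} = - \frac{81}{49} - - \frac{18411}{287} = - \frac{81}{49} + \frac{18411}{287} = \frac{125556}{2009} \approx 62.497$)
$L + 270 = \frac{125556}{2009} + 270 = \frac{667986}{2009}$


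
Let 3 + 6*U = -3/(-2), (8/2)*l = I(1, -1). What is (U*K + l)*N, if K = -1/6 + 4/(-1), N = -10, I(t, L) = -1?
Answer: -95/12 ≈ -7.9167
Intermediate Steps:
l = -1/4 (l = (1/4)*(-1) = -1/4 ≈ -0.25000)
U = -1/4 (U = -1/2 + (-3/(-2))/6 = -1/2 + (-3*(-1/2))/6 = -1/2 + (1/6)*(3/2) = -1/2 + 1/4 = -1/4 ≈ -0.25000)
K = -25/6 (K = -1*1/6 + 4*(-1) = -1/6 - 4 = -25/6 ≈ -4.1667)
(U*K + l)*N = (-1/4*(-25/6) - 1/4)*(-10) = (25/24 - 1/4)*(-10) = (19/24)*(-10) = -95/12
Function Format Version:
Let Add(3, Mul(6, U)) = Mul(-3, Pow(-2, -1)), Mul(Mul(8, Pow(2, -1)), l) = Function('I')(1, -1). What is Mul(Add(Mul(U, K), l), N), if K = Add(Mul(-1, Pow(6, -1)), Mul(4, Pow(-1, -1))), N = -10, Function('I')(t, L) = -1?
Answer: Rational(-95, 12) ≈ -7.9167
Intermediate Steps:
l = Rational(-1, 4) (l = Mul(Rational(1, 4), -1) = Rational(-1, 4) ≈ -0.25000)
U = Rational(-1, 4) (U = Add(Rational(-1, 2), Mul(Rational(1, 6), Mul(-3, Pow(-2, -1)))) = Add(Rational(-1, 2), Mul(Rational(1, 6), Mul(-3, Rational(-1, 2)))) = Add(Rational(-1, 2), Mul(Rational(1, 6), Rational(3, 2))) = Add(Rational(-1, 2), Rational(1, 4)) = Rational(-1, 4) ≈ -0.25000)
K = Rational(-25, 6) (K = Add(Mul(-1, Rational(1, 6)), Mul(4, -1)) = Add(Rational(-1, 6), -4) = Rational(-25, 6) ≈ -4.1667)
Mul(Add(Mul(U, K), l), N) = Mul(Add(Mul(Rational(-1, 4), Rational(-25, 6)), Rational(-1, 4)), -10) = Mul(Add(Rational(25, 24), Rational(-1, 4)), -10) = Mul(Rational(19, 24), -10) = Rational(-95, 12)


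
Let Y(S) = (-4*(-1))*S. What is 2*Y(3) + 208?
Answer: 232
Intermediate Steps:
Y(S) = 4*S
2*Y(3) + 208 = 2*(4*3) + 208 = 2*12 + 208 = 24 + 208 = 232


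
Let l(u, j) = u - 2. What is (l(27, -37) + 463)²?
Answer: 238144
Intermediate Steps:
l(u, j) = -2 + u
(l(27, -37) + 463)² = ((-2 + 27) + 463)² = (25 + 463)² = 488² = 238144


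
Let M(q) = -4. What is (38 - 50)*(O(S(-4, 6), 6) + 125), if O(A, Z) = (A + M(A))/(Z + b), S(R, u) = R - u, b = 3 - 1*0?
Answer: -4444/3 ≈ -1481.3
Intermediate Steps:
b = 3 (b = 3 + 0 = 3)
O(A, Z) = (-4 + A)/(3 + Z) (O(A, Z) = (A - 4)/(Z + 3) = (-4 + A)/(3 + Z))
(38 - 50)*(O(S(-4, 6), 6) + 125) = (38 - 50)*((-4 + (-4 - 1*6))/(3 + 6) + 125) = -12*((-4 + (-4 - 6))/9 + 125) = -12*((-4 - 10)/9 + 125) = -12*((⅑)*(-14) + 125) = -12*(-14/9 + 125) = -12*1111/9 = -4444/3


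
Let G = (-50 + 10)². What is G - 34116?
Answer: -32516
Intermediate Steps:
G = 1600 (G = (-40)² = 1600)
G - 34116 = 1600 - 34116 = -32516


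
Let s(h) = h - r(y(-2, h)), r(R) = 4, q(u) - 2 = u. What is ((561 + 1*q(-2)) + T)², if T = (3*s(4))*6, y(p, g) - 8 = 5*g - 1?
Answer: 314721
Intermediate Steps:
y(p, g) = 7 + 5*g (y(p, g) = 8 + (5*g - 1) = 8 + (-1 + 5*g) = 7 + 5*g)
q(u) = 2 + u
s(h) = -4 + h (s(h) = h - 1*4 = h - 4 = -4 + h)
T = 0 (T = (3*(-4 + 4))*6 = (3*0)*6 = 0*6 = 0)
((561 + 1*q(-2)) + T)² = ((561 + 1*(2 - 2)) + 0)² = ((561 + 1*0) + 0)² = ((561 + 0) + 0)² = (561 + 0)² = 561² = 314721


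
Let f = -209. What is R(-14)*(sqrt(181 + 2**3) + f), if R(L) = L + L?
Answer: 5852 - 84*sqrt(21) ≈ 5467.1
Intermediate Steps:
R(L) = 2*L
R(-14)*(sqrt(181 + 2**3) + f) = (2*(-14))*(sqrt(181 + 2**3) - 209) = -28*(sqrt(181 + 8) - 209) = -28*(sqrt(189) - 209) = -28*(3*sqrt(21) - 209) = -28*(-209 + 3*sqrt(21)) = 5852 - 84*sqrt(21)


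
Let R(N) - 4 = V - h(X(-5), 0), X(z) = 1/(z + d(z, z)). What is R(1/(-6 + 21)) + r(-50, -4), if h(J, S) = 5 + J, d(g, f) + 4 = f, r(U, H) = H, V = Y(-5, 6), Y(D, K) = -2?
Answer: -97/14 ≈ -6.9286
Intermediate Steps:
V = -2
d(g, f) = -4 + f
X(z) = 1/(-4 + 2*z) (X(z) = 1/(z + (-4 + z)) = 1/(-4 + 2*z))
R(N) = -41/14 (R(N) = 4 + (-2 - (5 + 1/(2*(-2 - 5)))) = 4 + (-2 - (5 + (1/2)/(-7))) = 4 + (-2 - (5 + (1/2)*(-1/7))) = 4 + (-2 - (5 - 1/14)) = 4 + (-2 - 1*69/14) = 4 + (-2 - 69/14) = 4 - 97/14 = -41/14)
R(1/(-6 + 21)) + r(-50, -4) = -41/14 - 4 = -97/14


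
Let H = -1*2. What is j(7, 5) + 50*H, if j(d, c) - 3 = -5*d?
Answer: -132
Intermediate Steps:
H = -2
j(d, c) = 3 - 5*d
j(7, 5) + 50*H = (3 - 5*7) + 50*(-2) = (3 - 35) - 100 = -32 - 100 = -132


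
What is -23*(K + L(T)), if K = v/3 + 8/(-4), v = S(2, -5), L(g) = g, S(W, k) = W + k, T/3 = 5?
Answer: -276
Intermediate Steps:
T = 15 (T = 3*5 = 15)
v = -3 (v = 2 - 5 = -3)
K = -3 (K = -3/3 + 8/(-4) = -3*1/3 + 8*(-1/4) = -1 - 2 = -3)
-23*(K + L(T)) = -23*(-3 + 15) = -23*12 = -276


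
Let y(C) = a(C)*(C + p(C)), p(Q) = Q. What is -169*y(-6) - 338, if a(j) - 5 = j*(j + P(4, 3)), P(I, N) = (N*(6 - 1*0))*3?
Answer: -574262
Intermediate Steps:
P(I, N) = 18*N (P(I, N) = (N*(6 + 0))*3 = (N*6)*3 = (6*N)*3 = 18*N)
a(j) = 5 + j*(54 + j) (a(j) = 5 + j*(j + 18*3) = 5 + j*(j + 54) = 5 + j*(54 + j))
y(C) = 2*C*(5 + C**2 + 54*C) (y(C) = (5 + C**2 + 54*C)*(C + C) = (5 + C**2 + 54*C)*(2*C) = 2*C*(5 + C**2 + 54*C))
-169*y(-6) - 338 = -338*(-6)*(5 + (-6)**2 + 54*(-6)) - 338 = -338*(-6)*(5 + 36 - 324) - 338 = -338*(-6)*(-283) - 338 = -169*3396 - 338 = -573924 - 338 = -574262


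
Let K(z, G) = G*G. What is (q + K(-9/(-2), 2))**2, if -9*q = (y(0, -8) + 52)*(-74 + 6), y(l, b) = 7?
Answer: 16386304/81 ≈ 2.0230e+5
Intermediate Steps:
K(z, G) = G**2
q = 4012/9 (q = -(7 + 52)*(-74 + 6)/9 = -59*(-68)/9 = -1/9*(-4012) = 4012/9 ≈ 445.78)
(q + K(-9/(-2), 2))**2 = (4012/9 + 2**2)**2 = (4012/9 + 4)**2 = (4048/9)**2 = 16386304/81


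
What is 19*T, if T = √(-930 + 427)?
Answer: 19*I*√503 ≈ 426.13*I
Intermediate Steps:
T = I*√503 (T = √(-503) = I*√503 ≈ 22.428*I)
19*T = 19*(I*√503) = 19*I*√503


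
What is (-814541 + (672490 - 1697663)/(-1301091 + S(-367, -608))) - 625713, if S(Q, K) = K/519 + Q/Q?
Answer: -972554483499985/675266318 ≈ -1.4403e+6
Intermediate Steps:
S(Q, K) = 1 + K/519 (S(Q, K) = K*(1/519) + 1 = K/519 + 1 = 1 + K/519)
(-814541 + (672490 - 1697663)/(-1301091 + S(-367, -608))) - 625713 = (-814541 + (672490 - 1697663)/(-1301091 + (1 + (1/519)*(-608)))) - 625713 = (-814541 - 1025173/(-1301091 + (1 - 608/519))) - 625713 = (-814541 - 1025173/(-1301091 - 89/519)) - 625713 = (-814541 - 1025173/(-675266318/519)) - 625713 = (-814541 - 1025173*(-519/675266318)) - 625713 = (-814541 + 532064787/675266318) - 625713 = -550031569865251/675266318 - 625713 = -972554483499985/675266318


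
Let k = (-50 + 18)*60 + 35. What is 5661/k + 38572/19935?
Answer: -8028763/7515495 ≈ -1.0683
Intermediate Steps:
k = -1885 (k = -32*60 + 35 = -1920 + 35 = -1885)
5661/k + 38572/19935 = 5661/(-1885) + 38572/19935 = 5661*(-1/1885) + 38572*(1/19935) = -5661/1885 + 38572/19935 = -8028763/7515495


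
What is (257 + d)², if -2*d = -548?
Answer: 281961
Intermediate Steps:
d = 274 (d = -½*(-548) = 274)
(257 + d)² = (257 + 274)² = 531² = 281961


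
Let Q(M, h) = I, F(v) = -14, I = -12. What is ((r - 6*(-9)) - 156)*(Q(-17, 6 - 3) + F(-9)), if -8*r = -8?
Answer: 2626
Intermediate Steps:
r = 1 (r = -1/8*(-8) = 1)
Q(M, h) = -12
((r - 6*(-9)) - 156)*(Q(-17, 6 - 3) + F(-9)) = ((1 - 6*(-9)) - 156)*(-12 - 14) = ((1 + 54) - 156)*(-26) = (55 - 156)*(-26) = -101*(-26) = 2626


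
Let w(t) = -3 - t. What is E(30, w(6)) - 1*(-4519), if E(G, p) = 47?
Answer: 4566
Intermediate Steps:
E(30, w(6)) - 1*(-4519) = 47 - 1*(-4519) = 47 + 4519 = 4566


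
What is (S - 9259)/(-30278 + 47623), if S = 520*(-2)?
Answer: -10299/17345 ≈ -0.59377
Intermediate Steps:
S = -1040
(S - 9259)/(-30278 + 47623) = (-1040 - 9259)/(-30278 + 47623) = -10299/17345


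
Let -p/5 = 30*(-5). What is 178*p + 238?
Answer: 133738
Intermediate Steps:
p = 750 (p = -150*(-5) = -5*(-150) = 750)
178*p + 238 = 178*750 + 238 = 133500 + 238 = 133738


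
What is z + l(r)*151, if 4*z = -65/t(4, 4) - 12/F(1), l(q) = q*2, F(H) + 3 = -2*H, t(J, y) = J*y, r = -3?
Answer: -290053/320 ≈ -906.42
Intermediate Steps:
F(H) = -3 - 2*H
l(q) = 2*q
z = -133/320 (z = (-65/(4*4) - 12/(-3 - 2*1))/4 = (-65/16 - 12/(-3 - 2))/4 = (-65*1/16 - 12/(-5))/4 = (-65/16 - 12*(-⅕))/4 = (-65/16 + 12/5)/4 = (¼)*(-133/80) = -133/320 ≈ -0.41563)
z + l(r)*151 = -133/320 + (2*(-3))*151 = -133/320 - 6*151 = -133/320 - 906 = -290053/320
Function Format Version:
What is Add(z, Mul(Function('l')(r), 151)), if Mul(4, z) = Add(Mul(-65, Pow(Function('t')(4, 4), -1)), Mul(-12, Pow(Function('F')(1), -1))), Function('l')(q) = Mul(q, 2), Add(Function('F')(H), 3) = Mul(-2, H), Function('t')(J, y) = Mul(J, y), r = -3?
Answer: Rational(-290053, 320) ≈ -906.42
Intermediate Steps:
Function('F')(H) = Add(-3, Mul(-2, H))
Function('l')(q) = Mul(2, q)
z = Rational(-133, 320) (z = Mul(Rational(1, 4), Add(Mul(-65, Pow(Mul(4, 4), -1)), Mul(-12, Pow(Add(-3, Mul(-2, 1)), -1)))) = Mul(Rational(1, 4), Add(Mul(-65, Pow(16, -1)), Mul(-12, Pow(Add(-3, -2), -1)))) = Mul(Rational(1, 4), Add(Mul(-65, Rational(1, 16)), Mul(-12, Pow(-5, -1)))) = Mul(Rational(1, 4), Add(Rational(-65, 16), Mul(-12, Rational(-1, 5)))) = Mul(Rational(1, 4), Add(Rational(-65, 16), Rational(12, 5))) = Mul(Rational(1, 4), Rational(-133, 80)) = Rational(-133, 320) ≈ -0.41563)
Add(z, Mul(Function('l')(r), 151)) = Add(Rational(-133, 320), Mul(Mul(2, -3), 151)) = Add(Rational(-133, 320), Mul(-6, 151)) = Add(Rational(-133, 320), -906) = Rational(-290053, 320)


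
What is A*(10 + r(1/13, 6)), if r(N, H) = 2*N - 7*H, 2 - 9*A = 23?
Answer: 966/13 ≈ 74.308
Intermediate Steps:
A = -7/3 (A = 2/9 - ⅑*23 = 2/9 - 23/9 = -7/3 ≈ -2.3333)
r(N, H) = -7*H + 2*N
A*(10 + r(1/13, 6)) = -7*(10 + (-7*6 + 2/13))/3 = -7*(10 + (-42 + 2*(1/13)))/3 = -7*(10 + (-42 + 2/13))/3 = -7*(10 - 544/13)/3 = -7/3*(-414/13) = 966/13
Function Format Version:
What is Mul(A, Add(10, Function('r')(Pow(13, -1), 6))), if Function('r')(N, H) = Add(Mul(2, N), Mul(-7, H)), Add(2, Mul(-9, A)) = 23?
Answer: Rational(966, 13) ≈ 74.308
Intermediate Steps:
A = Rational(-7, 3) (A = Add(Rational(2, 9), Mul(Rational(-1, 9), 23)) = Add(Rational(2, 9), Rational(-23, 9)) = Rational(-7, 3) ≈ -2.3333)
Function('r')(N, H) = Add(Mul(-7, H), Mul(2, N))
Mul(A, Add(10, Function('r')(Pow(13, -1), 6))) = Mul(Rational(-7, 3), Add(10, Add(Mul(-7, 6), Mul(2, Pow(13, -1))))) = Mul(Rational(-7, 3), Add(10, Add(-42, Mul(2, Rational(1, 13))))) = Mul(Rational(-7, 3), Add(10, Add(-42, Rational(2, 13)))) = Mul(Rational(-7, 3), Add(10, Rational(-544, 13))) = Mul(Rational(-7, 3), Rational(-414, 13)) = Rational(966, 13)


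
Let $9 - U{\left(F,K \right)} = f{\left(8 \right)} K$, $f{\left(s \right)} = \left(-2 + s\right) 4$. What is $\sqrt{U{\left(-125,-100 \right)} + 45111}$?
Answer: $12 \sqrt{330} \approx 217.99$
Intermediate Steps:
$f{\left(s \right)} = -8 + 4 s$
$U{\left(F,K \right)} = 9 - 24 K$ ($U{\left(F,K \right)} = 9 - \left(-8 + 4 \cdot 8\right) K = 9 - \left(-8 + 32\right) K = 9 - 24 K$)
$\sqrt{U{\left(-125,-100 \right)} + 45111} = \sqrt{\left(9 - -2400\right) + 45111} = \sqrt{\left(9 + 2400\right) + 45111} = \sqrt{2409 + 45111} = \sqrt{47520} = 12 \sqrt{330}$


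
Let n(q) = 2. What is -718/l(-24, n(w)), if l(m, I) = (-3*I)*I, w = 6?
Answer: 359/6 ≈ 59.833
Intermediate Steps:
l(m, I) = -3*I**2
-718/l(-24, n(w)) = -718/((-3*2**2)) = -718/((-3*4)) = -718/(-12) = -718*(-1/12) = 359/6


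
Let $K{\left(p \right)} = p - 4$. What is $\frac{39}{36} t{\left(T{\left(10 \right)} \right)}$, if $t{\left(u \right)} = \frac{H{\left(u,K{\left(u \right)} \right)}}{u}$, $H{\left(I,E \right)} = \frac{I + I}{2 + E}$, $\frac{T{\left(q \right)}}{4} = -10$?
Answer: $- \frac{13}{252} \approx -0.051587$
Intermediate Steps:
$T{\left(q \right)} = -40$ ($T{\left(q \right)} = 4 \left(-10\right) = -40$)
$K{\left(p \right)} = -4 + p$
$H{\left(I,E \right)} = \frac{2 I}{2 + E}$
$t{\left(u \right)} = \frac{2}{-2 + u}$ ($t{\left(u \right)} = \frac{2 u \frac{1}{2 + \left(-4 + u\right)}}{u} = \frac{2 u \frac{1}{-2 + u}}{u} = \frac{2}{-2 + u}$)
$\frac{39}{36} t{\left(T{\left(10 \right)} \right)} = \frac{39}{36} \frac{2}{-2 - 40} = 39 \cdot \frac{1}{36} \frac{2}{-42} = \frac{13 \cdot 2 \left(- \frac{1}{42}\right)}{12} = \frac{13}{12} \left(- \frac{1}{21}\right) = - \frac{13}{252}$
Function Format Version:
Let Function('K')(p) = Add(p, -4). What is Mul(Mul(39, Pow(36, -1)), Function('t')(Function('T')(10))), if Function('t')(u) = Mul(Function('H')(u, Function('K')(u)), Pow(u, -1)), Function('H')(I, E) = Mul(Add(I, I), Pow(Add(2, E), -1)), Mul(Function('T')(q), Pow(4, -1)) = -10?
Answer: Rational(-13, 252) ≈ -0.051587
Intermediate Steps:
Function('T')(q) = -40 (Function('T')(q) = Mul(4, -10) = -40)
Function('K')(p) = Add(-4, p)
Function('H')(I, E) = Mul(2, I, Pow(Add(2, E), -1)) (Function('H')(I, E) = Mul(Mul(2, I), Pow(Add(2, E), -1)) = Mul(2, I, Pow(Add(2, E), -1)))
Function('t')(u) = Mul(2, Pow(Add(-2, u), -1)) (Function('t')(u) = Mul(Mul(2, u, Pow(Add(2, Add(-4, u)), -1)), Pow(u, -1)) = Mul(Mul(2, u, Pow(Add(-2, u), -1)), Pow(u, -1)) = Mul(2, Pow(Add(-2, u), -1)))
Mul(Mul(39, Pow(36, -1)), Function('t')(Function('T')(10))) = Mul(Mul(39, Pow(36, -1)), Mul(2, Pow(Add(-2, -40), -1))) = Mul(Mul(39, Rational(1, 36)), Mul(2, Pow(-42, -1))) = Mul(Rational(13, 12), Mul(2, Rational(-1, 42))) = Mul(Rational(13, 12), Rational(-1, 21)) = Rational(-13, 252)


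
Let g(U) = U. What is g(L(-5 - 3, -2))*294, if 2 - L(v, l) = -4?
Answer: 1764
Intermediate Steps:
L(v, l) = 6 (L(v, l) = 2 - 1*(-4) = 2 + 4 = 6)
g(L(-5 - 3, -2))*294 = 6*294 = 1764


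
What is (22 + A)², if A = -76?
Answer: 2916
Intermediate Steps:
(22 + A)² = (22 - 76)² = (-54)² = 2916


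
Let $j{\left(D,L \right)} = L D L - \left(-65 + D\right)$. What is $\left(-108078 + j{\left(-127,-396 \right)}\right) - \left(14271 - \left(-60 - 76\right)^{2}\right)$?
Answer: $-20019293$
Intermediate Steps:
$j{\left(D,L \right)} = 65 - D + D L^{2}$ ($j{\left(D,L \right)} = D L L - \left(-65 + D\right) = D L^{2} - \left(-65 + D\right) = 65 - D + D L^{2}$)
$\left(-108078 + j{\left(-127,-396 \right)}\right) - \left(14271 - \left(-60 - 76\right)^{2}\right) = \left(-108078 - \left(-192 + 19915632\right)\right) - \left(14271 - \left(-60 - 76\right)^{2}\right) = \left(-108078 + \left(65 + 127 - 19915632\right)\right) - \left(14271 - 18496\right) = \left(-108078 + \left(65 + 127 - 19915632\right)\right) + \left(\left(40081 + 18496\right) - 54352\right) = \left(-108078 - 19915440\right) + \left(58577 - 54352\right) = -20023518 + 4225 = -20019293$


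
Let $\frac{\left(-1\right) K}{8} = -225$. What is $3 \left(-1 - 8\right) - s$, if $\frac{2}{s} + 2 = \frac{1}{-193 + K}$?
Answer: $- \frac{83537}{3213} \approx -26.0$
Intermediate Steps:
$K = 1800$ ($K = \left(-8\right) \left(-225\right) = 1800$)
$s = - \frac{3214}{3213}$ ($s = \frac{2}{-2 + \frac{1}{-193 + 1800}} = \frac{2}{-2 + \frac{1}{1607}} = \frac{2}{- \frac{3213}{1607}} = 2 \left(- \frac{1607}{3213}\right) = - \frac{3214}{3213} \approx -1.0003$)
$3 \left(-1 - 8\right) - s = 3 \left(-1 - 8\right) - - \frac{3214}{3213} = 3 \left(-9\right) + \frac{3214}{3213} = -27 + \frac{3214}{3213} = - \frac{83537}{3213}$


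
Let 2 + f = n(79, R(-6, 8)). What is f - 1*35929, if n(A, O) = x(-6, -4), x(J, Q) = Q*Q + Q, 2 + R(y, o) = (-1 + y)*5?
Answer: -35919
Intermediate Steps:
R(y, o) = -7 + 5*y (R(y, o) = -2 + (-1 + y)*5 = -2 + (-5 + 5*y) = -7 + 5*y)
x(J, Q) = Q + Q**2 (x(J, Q) = Q**2 + Q = Q + Q**2)
n(A, O) = 12 (n(A, O) = -4*(1 - 4) = -4*(-3) = 12)
f = 10 (f = -2 + 12 = 10)
f - 1*35929 = 10 - 1*35929 = 10 - 35929 = -35919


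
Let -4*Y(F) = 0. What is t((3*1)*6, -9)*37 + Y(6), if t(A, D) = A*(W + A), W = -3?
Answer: 9990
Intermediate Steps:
Y(F) = 0 (Y(F) = -¼*0 = 0)
t(A, D) = A*(-3 + A)
t((3*1)*6, -9)*37 + Y(6) = (((3*1)*6)*(-3 + (3*1)*6))*37 + 0 = ((3*6)*(-3 + 3*6))*37 + 0 = (18*(-3 + 18))*37 + 0 = (18*15)*37 + 0 = 270*37 + 0 = 9990 + 0 = 9990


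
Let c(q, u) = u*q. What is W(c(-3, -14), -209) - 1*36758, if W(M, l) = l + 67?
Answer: -36900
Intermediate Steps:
c(q, u) = q*u
W(M, l) = 67 + l
W(c(-3, -14), -209) - 1*36758 = (67 - 209) - 1*36758 = -142 - 36758 = -36900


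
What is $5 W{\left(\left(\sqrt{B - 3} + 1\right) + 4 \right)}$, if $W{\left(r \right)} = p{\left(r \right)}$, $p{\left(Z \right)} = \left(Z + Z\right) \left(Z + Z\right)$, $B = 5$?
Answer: $540 + 200 \sqrt{2} \approx 822.84$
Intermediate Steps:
$p{\left(Z \right)} = 4 Z^{2}$ ($p{\left(Z \right)} = 2 Z 2 Z = 4 Z^{2}$)
$W{\left(r \right)} = 4 r^{2}$
$5 W{\left(\left(\sqrt{B - 3} + 1\right) + 4 \right)} = 5 \cdot 4 \left(\left(\sqrt{5 - 3} + 1\right) + 4\right)^{2} = 5 \cdot 4 \left(\left(\sqrt{2} + 1\right) + 4\right)^{2} = 5 \cdot 4 \left(\left(1 + \sqrt{2}\right) + 4\right)^{2} = 5 \cdot 4 \left(5 + \sqrt{2}\right)^{2} = 20 \left(5 + \sqrt{2}\right)^{2}$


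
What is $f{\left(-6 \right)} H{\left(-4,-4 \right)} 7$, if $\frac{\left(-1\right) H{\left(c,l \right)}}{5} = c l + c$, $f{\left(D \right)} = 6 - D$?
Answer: $-5040$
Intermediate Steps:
$H{\left(c,l \right)} = - 5 c - 5 c l$ ($H{\left(c,l \right)} = - 5 \left(c l + c\right) = - 5 \left(c + c l\right) = - 5 c - 5 c l$)
$f{\left(-6 \right)} H{\left(-4,-4 \right)} 7 = \left(6 - -6\right) \left(\left(-5\right) \left(-4\right) \left(1 - 4\right)\right) 7 = \left(6 + 6\right) \left(\left(-5\right) \left(-4\right) \left(-3\right)\right) 7 = 12 \left(-60\right) 7 = \left(-720\right) 7 = -5040$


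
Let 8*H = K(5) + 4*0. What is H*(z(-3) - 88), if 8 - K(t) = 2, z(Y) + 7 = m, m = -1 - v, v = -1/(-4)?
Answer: -1155/16 ≈ -72.188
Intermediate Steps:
v = ¼ (v = -1*(-¼) = ¼ ≈ 0.25000)
m = -5/4 (m = -1 - 1*¼ = -1 - ¼ = -5/4 ≈ -1.2500)
z(Y) = -33/4 (z(Y) = -7 - 5/4 = -33/4)
K(t) = 6 (K(t) = 8 - 1*2 = 8 - 2 = 6)
H = ¾ (H = (6 + 4*0)/8 = (6 + 0)/8 = (⅛)*6 = ¾ ≈ 0.75000)
H*(z(-3) - 88) = 3*(-33/4 - 88)/4 = (¾)*(-385/4) = -1155/16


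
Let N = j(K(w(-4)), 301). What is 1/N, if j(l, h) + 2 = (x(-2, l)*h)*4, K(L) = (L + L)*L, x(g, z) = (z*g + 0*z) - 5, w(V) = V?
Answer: -1/83078 ≈ -1.2037e-5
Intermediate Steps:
x(g, z) = -5 + g*z (x(g, z) = (g*z + 0) - 5 = g*z - 5 = -5 + g*z)
K(L) = 2*L² (K(L) = (2*L)*L = 2*L²)
j(l, h) = -2 + 4*h*(-5 - 2*l) (j(l, h) = -2 + ((-5 - 2*l)*h)*4 = -2 + (h*(-5 - 2*l))*4 = -2 + 4*h*(-5 - 2*l))
N = -83078 (N = -2 - 20*301 - 8*301*2*(-4)² = -2 - 6020 - 8*301*2*16 = -2 - 6020 - 8*301*32 = -2 - 6020 - 77056 = -83078)
1/N = 1/(-83078) = -1/83078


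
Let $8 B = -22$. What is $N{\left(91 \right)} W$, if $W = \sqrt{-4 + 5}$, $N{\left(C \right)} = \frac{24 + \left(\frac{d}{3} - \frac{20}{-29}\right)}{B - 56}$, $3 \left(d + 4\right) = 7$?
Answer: $- \frac{25196}{61335} \approx -0.41079$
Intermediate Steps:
$d = - \frac{5}{3}$ ($d = -4 + \frac{1}{3} \cdot 7 = -4 + \frac{7}{3} = - \frac{5}{3} \approx -1.6667$)
$B = - \frac{11}{4}$ ($B = \frac{1}{8} \left(-22\right) = - \frac{11}{4} \approx -2.75$)
$N{\left(C \right)} = - \frac{25196}{61335}$ ($N{\left(C \right)} = \frac{24 - \left(- \frac{20}{29} + \frac{5}{9}\right)}{- \frac{11}{4} - 56} = \frac{24 - - \frac{35}{261}}{- \frac{235}{4}} = \left(24 + \left(- \frac{5}{9} + \frac{20}{29}\right)\right) \left(- \frac{4}{235}\right) = \left(24 + \frac{35}{261}\right) \left(- \frac{4}{235}\right) = \frac{6299}{261} \left(- \frac{4}{235}\right) = - \frac{25196}{61335}$)
$W = 1$ ($W = \sqrt{1} = 1$)
$N{\left(91 \right)} W = \left(- \frac{25196}{61335}\right) 1 = - \frac{25196}{61335}$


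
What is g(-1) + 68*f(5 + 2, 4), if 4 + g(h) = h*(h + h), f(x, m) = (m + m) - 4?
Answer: 270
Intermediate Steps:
f(x, m) = -4 + 2*m (f(x, m) = 2*m - 4 = -4 + 2*m)
g(h) = -4 + 2*h² (g(h) = -4 + h*(h + h) = -4 + h*(2*h) = -4 + 2*h²)
g(-1) + 68*f(5 + 2, 4) = (-4 + 2*(-1)²) + 68*(-4 + 2*4) = (-4 + 2*1) + 68*(-4 + 8) = (-4 + 2) + 68*4 = -2 + 272 = 270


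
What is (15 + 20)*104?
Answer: 3640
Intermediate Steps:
(15 + 20)*104 = 35*104 = 3640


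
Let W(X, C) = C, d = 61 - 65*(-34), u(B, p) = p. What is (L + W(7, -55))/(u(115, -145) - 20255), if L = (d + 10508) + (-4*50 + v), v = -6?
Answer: -6259/10200 ≈ -0.61363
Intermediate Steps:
d = 2271 (d = 61 + 2210 = 2271)
L = 12573 (L = (2271 + 10508) + (-4*50 - 6) = 12779 + (-200 - 6) = 12779 - 206 = 12573)
(L + W(7, -55))/(u(115, -145) - 20255) = (12573 - 55)/(-145 - 20255) = 12518/(-20400) = 12518*(-1/20400) = -6259/10200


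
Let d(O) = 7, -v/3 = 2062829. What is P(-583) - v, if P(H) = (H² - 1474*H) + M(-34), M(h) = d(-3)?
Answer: 7387725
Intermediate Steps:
v = -6188487 (v = -3*2062829 = -6188487)
M(h) = 7
P(H) = 7 + H² - 1474*H (P(H) = (H² - 1474*H) + 7 = 7 + H² - 1474*H)
P(-583) - v = (7 + (-583)² - 1474*(-583)) - 1*(-6188487) = (7 + 339889 + 859342) + 6188487 = 1199238 + 6188487 = 7387725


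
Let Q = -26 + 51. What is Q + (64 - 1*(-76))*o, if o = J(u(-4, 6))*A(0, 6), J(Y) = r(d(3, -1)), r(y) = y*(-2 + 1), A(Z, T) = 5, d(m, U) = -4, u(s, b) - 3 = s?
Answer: 2825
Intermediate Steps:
u(s, b) = 3 + s
Q = 25
r(y) = -y (r(y) = y*(-1) = -y)
J(Y) = 4 (J(Y) = -1*(-4) = 4)
o = 20 (o = 4*5 = 20)
Q + (64 - 1*(-76))*o = 25 + (64 - 1*(-76))*20 = 25 + (64 + 76)*20 = 25 + 140*20 = 25 + 2800 = 2825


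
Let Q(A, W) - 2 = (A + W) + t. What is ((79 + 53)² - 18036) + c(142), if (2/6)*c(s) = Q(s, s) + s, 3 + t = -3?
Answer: 654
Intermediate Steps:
t = -6 (t = -3 - 3 = -6)
Q(A, W) = -4 + A + W (Q(A, W) = 2 + ((A + W) - 6) = 2 + (-6 + A + W) = -4 + A + W)
c(s) = -12 + 9*s (c(s) = 3*((-4 + s + s) + s) = 3*((-4 + 2*s) + s) = 3*(-4 + 3*s) = -12 + 9*s)
((79 + 53)² - 18036) + c(142) = ((79 + 53)² - 18036) + (-12 + 9*142) = (132² - 18036) + (-12 + 1278) = (17424 - 18036) + 1266 = -612 + 1266 = 654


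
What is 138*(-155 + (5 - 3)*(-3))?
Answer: -22218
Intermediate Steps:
138*(-155 + (5 - 3)*(-3)) = 138*(-155 + 2*(-3)) = 138*(-155 - 6) = 138*(-161) = -22218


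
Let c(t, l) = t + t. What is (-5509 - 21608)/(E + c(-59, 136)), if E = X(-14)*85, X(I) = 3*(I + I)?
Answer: 27117/7258 ≈ 3.7362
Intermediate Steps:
X(I) = 6*I (X(I) = 3*(2*I) = 6*I)
c(t, l) = 2*t
E = -7140 (E = (6*(-14))*85 = -84*85 = -7140)
(-5509 - 21608)/(E + c(-59, 136)) = (-5509 - 21608)/(-7140 + 2*(-59)) = -27117/(-7140 - 118) = -27117/(-7258) = -27117*(-1/7258) = 27117/7258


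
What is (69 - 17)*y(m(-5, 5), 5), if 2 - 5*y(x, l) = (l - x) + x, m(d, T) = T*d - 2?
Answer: -156/5 ≈ -31.200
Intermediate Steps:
m(d, T) = -2 + T*d
y(x, l) = 2/5 - l/5 (y(x, l) = 2/5 - ((l - x) + x)/5 = 2/5 - l/5)
(69 - 17)*y(m(-5, 5), 5) = (69 - 17)*(2/5 - 1/5*5) = 52*(2/5 - 1) = 52*(-3/5) = -156/5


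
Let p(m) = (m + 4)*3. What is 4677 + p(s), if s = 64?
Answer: 4881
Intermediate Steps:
p(m) = 12 + 3*m (p(m) = (4 + m)*3 = 12 + 3*m)
4677 + p(s) = 4677 + (12 + 3*64) = 4677 + (12 + 192) = 4677 + 204 = 4881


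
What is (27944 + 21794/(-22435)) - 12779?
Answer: 530741/35 ≈ 15164.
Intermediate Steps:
(27944 + 21794/(-22435)) - 12779 = (27944 + 21794*(-1/22435)) - 12779 = (27944 - 34/35) - 12779 = 978006/35 - 12779 = 530741/35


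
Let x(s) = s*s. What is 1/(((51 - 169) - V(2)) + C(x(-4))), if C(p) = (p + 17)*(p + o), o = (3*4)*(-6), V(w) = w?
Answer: -1/1968 ≈ -0.00050813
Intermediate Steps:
o = -72 (o = 12*(-6) = -72)
x(s) = s**2
C(p) = (-72 + p)*(17 + p) (C(p) = (p + 17)*(p - 72) = (17 + p)*(-72 + p) = (-72 + p)*(17 + p))
1/(((51 - 169) - V(2)) + C(x(-4))) = 1/(((51 - 169) - 1*2) + (-1224 + ((-4)**2)**2 - 55*(-4)**2)) = 1/((-118 - 2) + (-1224 + 16**2 - 55*16)) = 1/(-120 + (-1224 + 256 - 880)) = 1/(-120 - 1848) = 1/(-1968) = -1/1968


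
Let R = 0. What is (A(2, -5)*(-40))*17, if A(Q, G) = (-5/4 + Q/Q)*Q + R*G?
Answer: 340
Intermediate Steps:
A(Q, G) = -Q/4 (A(Q, G) = (-5/4 + Q/Q)*Q + 0*G = (-5*¼ + 1)*Q + 0 = (-5/4 + 1)*Q + 0 = -Q/4 + 0 = -Q/4)
(A(2, -5)*(-40))*17 = (-¼*2*(-40))*17 = -½*(-40)*17 = 20*17 = 340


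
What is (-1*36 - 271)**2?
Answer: 94249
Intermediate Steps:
(-1*36 - 271)**2 = (-36 - 271)**2 = (-307)**2 = 94249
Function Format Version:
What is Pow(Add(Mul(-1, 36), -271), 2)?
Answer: 94249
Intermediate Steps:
Pow(Add(Mul(-1, 36), -271), 2) = Pow(Add(-36, -271), 2) = Pow(-307, 2) = 94249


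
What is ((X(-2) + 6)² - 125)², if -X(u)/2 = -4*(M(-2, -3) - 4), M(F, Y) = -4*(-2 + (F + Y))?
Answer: 1527168241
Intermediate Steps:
M(F, Y) = 8 - 4*F - 4*Y (M(F, Y) = -4*(-2 + F + Y) = 8 - 4*F - 4*Y)
X(u) = 192 (X(u) = -(-8)*((8 - 4*(-2) - 4*(-3)) - 4) = -(-8)*((8 + 8 + 12) - 4) = -(-8)*(28 - 4) = -(-8)*24 = -2*(-96) = 192)
((X(-2) + 6)² - 125)² = ((192 + 6)² - 125)² = (198² - 125)² = (39204 - 125)² = 39079² = 1527168241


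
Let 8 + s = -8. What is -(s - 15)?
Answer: 31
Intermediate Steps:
s = -16 (s = -8 - 8 = -16)
-(s - 15) = -(-16 - 15) = -1*(-31) = 31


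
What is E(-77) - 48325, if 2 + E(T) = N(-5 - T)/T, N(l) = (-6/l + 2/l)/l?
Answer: -4822647983/99792 ≈ -48327.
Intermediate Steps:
N(l) = -4/l**2 (N(l) = (-4/l)/l = -4/l**2)
E(T) = -2 - 4/(T*(-5 - T)**2) (E(T) = -2 + (-4/(-5 - T)**2)/T = -2 - 4/(T*(-5 - T)**2))
E(-77) - 48325 = (-2 - 4/(-77*(5 - 77)**2)) - 48325 = (-2 - 4*(-1/77)/(-72)**2) - 48325 = (-2 - 4*(-1/77)*1/5184) - 48325 = (-2 + 1/99792) - 48325 = -199583/99792 - 48325 = -4822647983/99792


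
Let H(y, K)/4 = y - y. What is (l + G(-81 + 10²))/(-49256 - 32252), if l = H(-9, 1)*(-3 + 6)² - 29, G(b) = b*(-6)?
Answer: 143/81508 ≈ 0.0017544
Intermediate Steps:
H(y, K) = 0 (H(y, K) = 4*(y - y) = 4*0 = 0)
G(b) = -6*b
l = -29 (l = 0*(-3 + 6)² - 29 = 0*3² - 29 = 0*9 - 29 = 0 - 29 = -29)
(l + G(-81 + 10²))/(-49256 - 32252) = (-29 - 6*(-81 + 10²))/(-49256 - 32252) = (-29 - 6*(-81 + 100))/(-81508) = (-29 - 6*19)*(-1/81508) = (-29 - 114)*(-1/81508) = -143*(-1/81508) = 143/81508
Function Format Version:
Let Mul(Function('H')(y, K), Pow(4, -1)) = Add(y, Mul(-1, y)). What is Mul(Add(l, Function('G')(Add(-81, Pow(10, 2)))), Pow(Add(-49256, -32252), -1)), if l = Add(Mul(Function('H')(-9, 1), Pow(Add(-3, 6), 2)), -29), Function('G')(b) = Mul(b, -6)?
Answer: Rational(143, 81508) ≈ 0.0017544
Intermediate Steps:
Function('H')(y, K) = 0 (Function('H')(y, K) = Mul(4, Add(y, Mul(-1, y))) = Mul(4, 0) = 0)
Function('G')(b) = Mul(-6, b)
l = -29 (l = Add(Mul(0, Pow(Add(-3, 6), 2)), -29) = Add(Mul(0, Pow(3, 2)), -29) = Add(Mul(0, 9), -29) = Add(0, -29) = -29)
Mul(Add(l, Function('G')(Add(-81, Pow(10, 2)))), Pow(Add(-49256, -32252), -1)) = Mul(Add(-29, Mul(-6, Add(-81, Pow(10, 2)))), Pow(Add(-49256, -32252), -1)) = Mul(Add(-29, Mul(-6, Add(-81, 100))), Pow(-81508, -1)) = Mul(Add(-29, Mul(-6, 19)), Rational(-1, 81508)) = Mul(Add(-29, -114), Rational(-1, 81508)) = Mul(-143, Rational(-1, 81508)) = Rational(143, 81508)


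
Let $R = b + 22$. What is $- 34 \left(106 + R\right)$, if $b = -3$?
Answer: $-4250$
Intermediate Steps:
$R = 19$ ($R = -3 + 22 = 19$)
$- 34 \left(106 + R\right) = - 34 \left(106 + 19\right) = \left(-34\right) 125 = -4250$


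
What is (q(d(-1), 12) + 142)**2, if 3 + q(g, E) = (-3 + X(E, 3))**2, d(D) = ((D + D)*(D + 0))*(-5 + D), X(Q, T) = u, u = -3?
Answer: 30625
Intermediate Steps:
X(Q, T) = -3
d(D) = 2*D**2*(-5 + D) (d(D) = ((2*D)*D)*(-5 + D) = (2*D**2)*(-5 + D) = 2*D**2*(-5 + D))
q(g, E) = 33 (q(g, E) = -3 + (-3 - 3)**2 = -3 + (-6)**2 = -3 + 36 = 33)
(q(d(-1), 12) + 142)**2 = (33 + 142)**2 = 175**2 = 30625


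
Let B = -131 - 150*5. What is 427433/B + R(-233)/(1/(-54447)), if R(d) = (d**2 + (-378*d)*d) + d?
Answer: 981766027453669/881 ≈ 1.1144e+12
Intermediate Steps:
B = -881 (B = -131 - 750 = -881)
R(d) = d - 377*d**2 (R(d) = (d**2 - 378*d**2) + d = -377*d**2 + d = d - 377*d**2)
427433/B + R(-233)/(1/(-54447)) = 427433/(-881) + (-233*(1 - 377*(-233)))/(1/(-54447)) = 427433*(-1/881) + (-233*(1 + 87841))/(-1/54447) = -427433/881 - 233*87842*(-54447) = -427433/881 - 20467186*(-54447) = -427433/881 + 1114376876142 = 981766027453669/881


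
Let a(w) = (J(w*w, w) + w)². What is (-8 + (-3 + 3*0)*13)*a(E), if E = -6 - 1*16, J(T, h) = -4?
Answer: -31772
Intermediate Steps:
E = -22 (E = -6 - 16 = -22)
a(w) = (-4 + w)²
(-8 + (-3 + 3*0)*13)*a(E) = (-8 + (-3 + 3*0)*13)*(-4 - 22)² = (-8 + (-3 + 0)*13)*(-26)² = (-8 - 3*13)*676 = (-8 - 39)*676 = -47*676 = -31772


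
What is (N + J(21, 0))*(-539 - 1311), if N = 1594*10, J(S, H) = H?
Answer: -29489000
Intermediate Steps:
N = 15940
(N + J(21, 0))*(-539 - 1311) = (15940 + 0)*(-539 - 1311) = 15940*(-1850) = -29489000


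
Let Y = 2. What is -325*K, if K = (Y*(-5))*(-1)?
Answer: -3250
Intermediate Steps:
K = 10 (K = (2*(-5))*(-1) = -10*(-1) = 10)
-325*K = -325*10 = -3250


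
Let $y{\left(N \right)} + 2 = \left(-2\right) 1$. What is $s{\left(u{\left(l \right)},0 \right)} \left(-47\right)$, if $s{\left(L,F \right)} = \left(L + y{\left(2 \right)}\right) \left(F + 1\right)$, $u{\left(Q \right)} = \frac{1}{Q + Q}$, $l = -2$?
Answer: $\frac{799}{4} \approx 199.75$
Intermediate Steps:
$u{\left(Q \right)} = \frac{1}{2 Q}$
$y{\left(N \right)} = -4$ ($y{\left(N \right)} = -2 - 2 = -4$)
$s{\left(L,F \right)} = \left(1 + F\right) \left(-4 + L\right)$ ($s{\left(L,F \right)} = \left(L - 4\right) \left(F + 1\right) = \left(-4 + L\right) \left(1 + F\right) = \left(1 + F\right) \left(-4 + L\right)$)
$s{\left(u{\left(l \right)},0 \right)} \left(-47\right) = \left(-4 + \frac{1}{2 \left(-2\right)} - 0 + 0 \frac{1}{2 \left(-2\right)}\right) \left(-47\right) = \left(-4 + \frac{1}{2} \left(- \frac{1}{2}\right) + 0 + 0 \cdot \frac{1}{2} \left(- \frac{1}{2}\right)\right) \left(-47\right) = \left(-4 - \frac{1}{4} + 0 + 0 \left(- \frac{1}{4}\right)\right) \left(-47\right) = \left(-4 - \frac{1}{4} + 0 + 0\right) \left(-47\right) = \left(- \frac{17}{4}\right) \left(-47\right) = \frac{799}{4}$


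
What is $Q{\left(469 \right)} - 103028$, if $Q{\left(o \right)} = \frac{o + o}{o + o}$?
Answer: $-103027$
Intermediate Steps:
$Q{\left(o \right)} = 1$ ($Q{\left(o \right)} = \frac{2 o}{2 o} = 2 o \frac{1}{2 o} = 1$)
$Q{\left(469 \right)} - 103028 = 1 - 103028 = -103027$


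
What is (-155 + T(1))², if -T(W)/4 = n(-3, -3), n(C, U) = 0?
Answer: 24025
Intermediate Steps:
T(W) = 0 (T(W) = -4*0 = 0)
(-155 + T(1))² = (-155 + 0)² = (-155)² = 24025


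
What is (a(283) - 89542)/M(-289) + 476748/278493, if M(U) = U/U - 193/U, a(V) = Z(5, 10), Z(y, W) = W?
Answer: -1200951067038/22372271 ≈ -53680.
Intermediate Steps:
a(V) = 10
M(U) = 1 - 193/U
(a(283) - 89542)/M(-289) + 476748/278493 = (10 - 89542)/(((-193 - 289)/(-289))) + 476748/278493 = -89532/((-1/289*(-482))) + 476748*(1/278493) = -89532/482/289 + 158916/92831 = -89532*289/482 + 158916/92831 = -12937374/241 + 158916/92831 = -1200951067038/22372271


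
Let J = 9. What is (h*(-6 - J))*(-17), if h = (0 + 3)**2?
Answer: 2295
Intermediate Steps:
h = 9 (h = 3**2 = 9)
(h*(-6 - J))*(-17) = (9*(-6 - 1*9))*(-17) = (9*(-6 - 9))*(-17) = (9*(-15))*(-17) = -135*(-17) = 2295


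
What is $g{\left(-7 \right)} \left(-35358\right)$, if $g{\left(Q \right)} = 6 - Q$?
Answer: $-459654$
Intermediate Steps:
$g{\left(-7 \right)} \left(-35358\right) = \left(6 - -7\right) \left(-35358\right) = \left(6 + 7\right) \left(-35358\right) = 13 \left(-35358\right) = -459654$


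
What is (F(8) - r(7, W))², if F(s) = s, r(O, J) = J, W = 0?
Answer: 64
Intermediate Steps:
(F(8) - r(7, W))² = (8 - 1*0)² = (8 + 0)² = 8² = 64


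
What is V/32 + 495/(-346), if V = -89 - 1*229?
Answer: -31467/2768 ≈ -11.368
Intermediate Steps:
V = -318 (V = -89 - 229 = -318)
V/32 + 495/(-346) = -318/32 + 495/(-346) = -318*1/32 + 495*(-1/346) = -159/16 - 495/346 = -31467/2768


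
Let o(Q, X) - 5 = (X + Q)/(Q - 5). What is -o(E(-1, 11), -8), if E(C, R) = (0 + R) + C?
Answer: -27/5 ≈ -5.4000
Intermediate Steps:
E(C, R) = C + R (E(C, R) = R + C = C + R)
o(Q, X) = 5 + (Q + X)/(-5 + Q) (o(Q, X) = 5 + (X + Q)/(Q - 5) = 5 + (Q + X)/(-5 + Q))
-o(E(-1, 11), -8) = -(-25 - 8 + 6*(-1 + 11))/(-5 + (-1 + 11)) = -(-25 - 8 + 6*10)/(-5 + 10) = -(-25 - 8 + 60)/5 = -27/5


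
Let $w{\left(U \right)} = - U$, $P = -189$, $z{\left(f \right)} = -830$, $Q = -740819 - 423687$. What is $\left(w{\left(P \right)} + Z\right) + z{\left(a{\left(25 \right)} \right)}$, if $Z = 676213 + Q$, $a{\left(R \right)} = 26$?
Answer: $-488934$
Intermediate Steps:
$Q = -1164506$ ($Q = -740819 - 423687 = -1164506$)
$Z = -488293$ ($Z = 676213 - 1164506 = -488293$)
$\left(w{\left(P \right)} + Z\right) + z{\left(a{\left(25 \right)} \right)} = \left(\left(-1\right) \left(-189\right) - 488293\right) - 830 = \left(189 - 488293\right) - 830 = -488104 - 830 = -488934$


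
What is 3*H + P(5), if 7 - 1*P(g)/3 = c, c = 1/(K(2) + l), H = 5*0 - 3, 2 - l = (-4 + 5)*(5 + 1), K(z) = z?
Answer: 27/2 ≈ 13.500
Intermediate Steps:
l = -4 (l = 2 - (-4 + 5)*(5 + 1) = 2 - 6 = -4)
H = -3 (H = 0 - 3 = -3)
c = -½ (c = 1/(2 - 4) = 1/(-2) = -½ ≈ -0.50000)
P(g) = 45/2 (P(g) = 21 - 3*(-½) = 21 + 3/2 = 45/2)
3*H + P(5) = 3*(-3) + 45/2 = -9 + 45/2 = 27/2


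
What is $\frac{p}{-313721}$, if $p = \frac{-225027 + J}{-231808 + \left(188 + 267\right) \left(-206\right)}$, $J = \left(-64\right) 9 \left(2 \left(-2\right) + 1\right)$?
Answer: $- \frac{223299}{102128106898} \approx -2.1865 \cdot 10^{-6}$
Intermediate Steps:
$J = 1728$ ($J = - 576 \left(-4 + 1\right) = \left(-576\right) \left(-3\right) = 1728$)
$p = \frac{223299}{325538}$ ($p = \frac{-225027 + 1728}{-231808 + \left(188 + 267\right) \left(-206\right)} = - \frac{223299}{-231808 + 455 \left(-206\right)} = - \frac{223299}{-231808 - 93730} = - \frac{223299}{-325538} = \left(-223299\right) \left(- \frac{1}{325538}\right) = \frac{223299}{325538} \approx 0.68594$)
$\frac{p}{-313721} = \frac{223299}{325538 \left(-313721\right)} = \frac{223299}{325538} \left(- \frac{1}{313721}\right) = - \frac{223299}{102128106898}$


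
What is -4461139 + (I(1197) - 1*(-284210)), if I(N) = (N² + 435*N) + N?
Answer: -2222228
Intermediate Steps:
I(N) = N² + 436*N
-4461139 + (I(1197) - 1*(-284210)) = -4461139 + (1197*(436 + 1197) - 1*(-284210)) = -4461139 + (1197*1633 + 284210) = -4461139 + (1954701 + 284210) = -4461139 + 2238911 = -2222228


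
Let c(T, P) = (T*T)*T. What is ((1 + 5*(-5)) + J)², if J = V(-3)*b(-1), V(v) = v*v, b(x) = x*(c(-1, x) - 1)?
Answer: 36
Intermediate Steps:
c(T, P) = T³ (c(T, P) = T²*T = T³)
b(x) = -2*x (b(x) = x*((-1)³ - 1) = x*(-1 - 1) = x*(-2) = -2*x)
V(v) = v²
J = 18 (J = (-3)²*(-2*(-1)) = 9*2 = 18)
((1 + 5*(-5)) + J)² = ((1 + 5*(-5)) + 18)² = ((1 - 25) + 18)² = (-24 + 18)² = (-6)² = 36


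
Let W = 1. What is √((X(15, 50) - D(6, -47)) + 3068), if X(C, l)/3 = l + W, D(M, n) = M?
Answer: √3215 ≈ 56.701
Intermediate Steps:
X(C, l) = 3 + 3*l (X(C, l) = 3*(l + 1) = 3*(1 + l) = 3 + 3*l)
√((X(15, 50) - D(6, -47)) + 3068) = √(((3 + 3*50) - 1*6) + 3068) = √(((3 + 150) - 6) + 3068) = √((153 - 6) + 3068) = √(147 + 3068) = √3215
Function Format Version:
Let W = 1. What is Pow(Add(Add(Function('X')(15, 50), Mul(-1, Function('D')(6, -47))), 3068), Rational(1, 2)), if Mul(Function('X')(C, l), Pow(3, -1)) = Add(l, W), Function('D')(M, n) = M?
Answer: Pow(3215, Rational(1, 2)) ≈ 56.701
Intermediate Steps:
Function('X')(C, l) = Add(3, Mul(3, l)) (Function('X')(C, l) = Mul(3, Add(l, 1)) = Mul(3, Add(1, l)) = Add(3, Mul(3, l)))
Pow(Add(Add(Function('X')(15, 50), Mul(-1, Function('D')(6, -47))), 3068), Rational(1, 2)) = Pow(Add(Add(Add(3, Mul(3, 50)), Mul(-1, 6)), 3068), Rational(1, 2)) = Pow(Add(Add(Add(3, 150), -6), 3068), Rational(1, 2)) = Pow(Add(Add(153, -6), 3068), Rational(1, 2)) = Pow(Add(147, 3068), Rational(1, 2)) = Pow(3215, Rational(1, 2))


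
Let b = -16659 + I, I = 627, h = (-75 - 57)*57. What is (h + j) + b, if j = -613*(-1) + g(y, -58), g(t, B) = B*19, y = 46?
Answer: -24045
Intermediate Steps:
h = -7524 (h = -132*57 = -7524)
b = -16032 (b = -16659 + 627 = -16032)
g(t, B) = 19*B
j = -489 (j = -613*(-1) + 19*(-58) = 613 - 1102 = -489)
(h + j) + b = (-7524 - 489) - 16032 = -8013 - 16032 = -24045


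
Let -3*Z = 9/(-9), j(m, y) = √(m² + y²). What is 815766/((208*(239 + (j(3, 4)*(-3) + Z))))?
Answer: 1223649/69992 ≈ 17.483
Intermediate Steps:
Z = ⅓ (Z = -3/(-9) = -3*(-1)/9 = -⅓*(-1) = ⅓ ≈ 0.33333)
815766/((208*(239 + (j(3, 4)*(-3) + Z)))) = 815766/((208*(239 + (√(3² + 4²)*(-3) + ⅓)))) = 815766/((208*(239 + (√(9 + 16)*(-3) + ⅓)))) = 815766/((208*(239 + (√25*(-3) + ⅓)))) = 815766/((208*(239 + (5*(-3) + ⅓)))) = 815766/((208*(239 + (-15 + ⅓)))) = 815766/((208*(239 - 44/3))) = 815766/((208*(673/3))) = 815766/(139984/3) = 815766*(3/139984) = 1223649/69992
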